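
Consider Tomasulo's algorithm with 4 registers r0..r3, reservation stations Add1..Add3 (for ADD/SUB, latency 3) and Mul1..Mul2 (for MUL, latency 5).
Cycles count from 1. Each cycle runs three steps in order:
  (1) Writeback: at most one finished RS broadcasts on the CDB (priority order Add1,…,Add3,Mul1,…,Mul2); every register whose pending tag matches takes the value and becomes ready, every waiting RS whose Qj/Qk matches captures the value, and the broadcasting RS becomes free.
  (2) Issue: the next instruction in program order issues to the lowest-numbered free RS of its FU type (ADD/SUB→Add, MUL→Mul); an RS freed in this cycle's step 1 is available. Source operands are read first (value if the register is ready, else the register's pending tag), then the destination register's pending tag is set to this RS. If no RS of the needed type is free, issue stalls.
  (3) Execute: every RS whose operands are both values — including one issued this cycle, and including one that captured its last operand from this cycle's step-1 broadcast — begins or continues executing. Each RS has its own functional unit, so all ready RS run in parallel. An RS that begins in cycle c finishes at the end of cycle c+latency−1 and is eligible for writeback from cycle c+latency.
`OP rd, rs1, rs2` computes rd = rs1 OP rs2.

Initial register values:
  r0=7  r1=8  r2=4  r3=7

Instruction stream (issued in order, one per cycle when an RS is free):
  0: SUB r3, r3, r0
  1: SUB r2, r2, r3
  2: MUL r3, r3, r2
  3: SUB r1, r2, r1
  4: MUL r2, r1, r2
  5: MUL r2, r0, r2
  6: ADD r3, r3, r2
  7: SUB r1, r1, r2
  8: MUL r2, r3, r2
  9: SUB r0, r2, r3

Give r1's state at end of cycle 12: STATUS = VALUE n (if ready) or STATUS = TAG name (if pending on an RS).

STATUS = VALUE -4

  c1: issue SUB r3<-Add1  regs: r0:7,r1:8,r2:4,r3:Add1
  c2: issue SUB r2<-Add2  regs: r0:7,r1:8,r2:Add2,r3:Add1
  c3: issue MUL r3<-Mul1  regs: r0:7,r1:8,r2:Add2,r3:Mul1
  c4: CDB Add1=0; issue SUB r1<-Add1  regs: r0:7,r1:Add1,r2:Add2,r3:Mul1
  c5: issue MUL r2<-Mul2  regs: r0:7,r1:Add1,r2:Mul2,r3:Mul1
  c6: stall  regs: r0:7,r1:Add1,r2:Mul2,r3:Mul1
  c7: CDB Add2=4; stall  regs: r0:7,r1:Add1,r2:Mul2,r3:Mul1
  c8: stall  regs: r0:7,r1:Add1,r2:Mul2,r3:Mul1
  c9: stall  regs: r0:7,r1:Add1,r2:Mul2,r3:Mul1
  c10: CDB Add1=-4; stall  regs: r0:7,r1:-4,r2:Mul2,r3:Mul1
  c11: stall  regs: r0:7,r1:-4,r2:Mul2,r3:Mul1
  c12: CDB Mul1=0; issue MUL r2<-Mul1  regs: r0:7,r1:-4,r2:Mul1,r3:0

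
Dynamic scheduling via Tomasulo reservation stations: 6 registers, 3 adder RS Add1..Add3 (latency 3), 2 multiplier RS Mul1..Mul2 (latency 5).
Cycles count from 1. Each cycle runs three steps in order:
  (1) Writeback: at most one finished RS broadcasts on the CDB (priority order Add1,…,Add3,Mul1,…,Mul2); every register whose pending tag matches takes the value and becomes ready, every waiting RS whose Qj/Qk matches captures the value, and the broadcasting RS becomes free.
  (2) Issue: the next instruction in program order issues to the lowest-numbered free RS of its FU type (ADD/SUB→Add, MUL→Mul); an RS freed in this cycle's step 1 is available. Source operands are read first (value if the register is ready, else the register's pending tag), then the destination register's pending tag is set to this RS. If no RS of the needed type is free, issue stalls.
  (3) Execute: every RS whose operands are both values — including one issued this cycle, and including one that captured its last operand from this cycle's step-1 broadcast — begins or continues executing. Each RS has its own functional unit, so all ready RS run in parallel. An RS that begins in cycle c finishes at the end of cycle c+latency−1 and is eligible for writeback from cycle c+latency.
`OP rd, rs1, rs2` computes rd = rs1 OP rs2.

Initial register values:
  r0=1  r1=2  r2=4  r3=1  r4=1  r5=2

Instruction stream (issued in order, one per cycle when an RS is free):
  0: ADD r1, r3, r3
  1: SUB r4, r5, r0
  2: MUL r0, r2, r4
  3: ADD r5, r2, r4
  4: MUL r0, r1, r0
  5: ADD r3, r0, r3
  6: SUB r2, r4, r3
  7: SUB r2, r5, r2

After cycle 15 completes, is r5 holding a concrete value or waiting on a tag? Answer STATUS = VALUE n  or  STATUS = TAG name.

STATUS = VALUE 5

  c1: issue ADD r1<-Add1  regs: r0:1,r1:Add1,r2:4,r3:1,r4:1,r5:2
  c2: issue SUB r4<-Add2  regs: r0:1,r1:Add1,r2:4,r3:1,r4:Add2,r5:2
  c3: issue MUL r0<-Mul1  regs: r0:Mul1,r1:Add1,r2:4,r3:1,r4:Add2,r5:2
  c4: CDB Add1=2; issue ADD r5<-Add1  regs: r0:Mul1,r1:2,r2:4,r3:1,r4:Add2,r5:Add1
  c5: CDB Add2=1; issue MUL r0<-Mul2  regs: r0:Mul2,r1:2,r2:4,r3:1,r4:1,r5:Add1
  c6: issue ADD r3<-Add2  regs: r0:Mul2,r1:2,r2:4,r3:Add2,r4:1,r5:Add1
  c7: issue SUB r2<-Add3  regs: r0:Mul2,r1:2,r2:Add3,r3:Add2,r4:1,r5:Add1
  c8: CDB Add1=5; issue SUB r2<-Add1  regs: r0:Mul2,r1:2,r2:Add1,r3:Add2,r4:1,r5:5
  c9: -  regs: r0:Mul2,r1:2,r2:Add1,r3:Add2,r4:1,r5:5
  c10: CDB Mul1=4  regs: r0:Mul2,r1:2,r2:Add1,r3:Add2,r4:1,r5:5
  c11: -  regs: r0:Mul2,r1:2,r2:Add1,r3:Add2,r4:1,r5:5
  c12: -  regs: r0:Mul2,r1:2,r2:Add1,r3:Add2,r4:1,r5:5
  c13: -  regs: r0:Mul2,r1:2,r2:Add1,r3:Add2,r4:1,r5:5
  c14: -  regs: r0:Mul2,r1:2,r2:Add1,r3:Add2,r4:1,r5:5
  c15: CDB Mul2=8  regs: r0:8,r1:2,r2:Add1,r3:Add2,r4:1,r5:5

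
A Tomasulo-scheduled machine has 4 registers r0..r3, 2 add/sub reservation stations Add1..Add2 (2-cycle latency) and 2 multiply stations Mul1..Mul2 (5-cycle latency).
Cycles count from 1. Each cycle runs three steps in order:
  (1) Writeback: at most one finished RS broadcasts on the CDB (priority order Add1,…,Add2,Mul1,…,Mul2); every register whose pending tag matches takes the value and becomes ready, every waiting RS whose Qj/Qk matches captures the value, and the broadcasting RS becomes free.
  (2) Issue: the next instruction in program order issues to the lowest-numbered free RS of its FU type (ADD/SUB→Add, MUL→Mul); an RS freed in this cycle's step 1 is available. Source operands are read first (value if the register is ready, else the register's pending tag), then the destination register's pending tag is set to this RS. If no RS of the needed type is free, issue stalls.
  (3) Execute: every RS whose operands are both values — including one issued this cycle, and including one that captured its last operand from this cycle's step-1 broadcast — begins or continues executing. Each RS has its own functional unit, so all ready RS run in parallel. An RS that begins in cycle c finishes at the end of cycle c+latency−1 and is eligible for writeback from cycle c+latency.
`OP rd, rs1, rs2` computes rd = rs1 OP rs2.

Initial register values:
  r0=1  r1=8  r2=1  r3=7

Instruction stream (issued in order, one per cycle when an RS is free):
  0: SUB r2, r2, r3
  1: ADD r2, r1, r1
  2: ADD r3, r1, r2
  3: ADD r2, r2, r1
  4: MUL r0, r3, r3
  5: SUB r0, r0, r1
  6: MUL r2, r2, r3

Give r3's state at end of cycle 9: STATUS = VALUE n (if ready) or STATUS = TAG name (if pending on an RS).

STATUS = VALUE 24

  c1: issue SUB r2<-Add1  regs: r0:1,r1:8,r2:Add1,r3:7
  c2: issue ADD r2<-Add2  regs: r0:1,r1:8,r2:Add2,r3:7
  c3: CDB Add1=-6; issue ADD r3<-Add1  regs: r0:1,r1:8,r2:Add2,r3:Add1
  c4: CDB Add2=16; issue ADD r2<-Add2  regs: r0:1,r1:8,r2:Add2,r3:Add1
  c5: issue MUL r0<-Mul1  regs: r0:Mul1,r1:8,r2:Add2,r3:Add1
  c6: CDB Add1=24; issue SUB r0<-Add1  regs: r0:Add1,r1:8,r2:Add2,r3:24
  c7: CDB Add2=24; issue MUL r2<-Mul2  regs: r0:Add1,r1:8,r2:Mul2,r3:24
  c8: -  regs: r0:Add1,r1:8,r2:Mul2,r3:24
  c9: -  regs: r0:Add1,r1:8,r2:Mul2,r3:24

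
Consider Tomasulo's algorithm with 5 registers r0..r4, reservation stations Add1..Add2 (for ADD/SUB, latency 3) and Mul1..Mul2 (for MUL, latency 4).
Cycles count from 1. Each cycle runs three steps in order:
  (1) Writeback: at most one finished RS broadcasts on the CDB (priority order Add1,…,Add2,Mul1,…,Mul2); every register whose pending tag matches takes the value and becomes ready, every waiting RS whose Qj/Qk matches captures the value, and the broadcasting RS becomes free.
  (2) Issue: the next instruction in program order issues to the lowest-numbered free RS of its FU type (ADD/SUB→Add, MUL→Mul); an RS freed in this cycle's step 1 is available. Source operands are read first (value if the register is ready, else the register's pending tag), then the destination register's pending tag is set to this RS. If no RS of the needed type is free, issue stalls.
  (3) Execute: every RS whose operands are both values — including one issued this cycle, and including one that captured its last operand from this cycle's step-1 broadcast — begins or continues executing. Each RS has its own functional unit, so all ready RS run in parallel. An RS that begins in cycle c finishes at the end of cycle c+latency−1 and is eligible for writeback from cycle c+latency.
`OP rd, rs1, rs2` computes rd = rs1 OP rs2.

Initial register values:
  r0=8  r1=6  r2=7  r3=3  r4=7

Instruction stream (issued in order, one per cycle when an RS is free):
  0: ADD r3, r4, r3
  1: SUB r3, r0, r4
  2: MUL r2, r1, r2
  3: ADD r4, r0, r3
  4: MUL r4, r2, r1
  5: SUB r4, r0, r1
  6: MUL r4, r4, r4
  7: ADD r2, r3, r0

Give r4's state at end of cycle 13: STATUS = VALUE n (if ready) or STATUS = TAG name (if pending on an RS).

cycle 1: issue ADD r3<-Add1 // r0:8,r1:6,r2:7,r3:Add1,r4:7
cycle 2: issue SUB r3<-Add2 // r0:8,r1:6,r2:7,r3:Add2,r4:7
cycle 3: issue MUL r2<-Mul1 // r0:8,r1:6,r2:Mul1,r3:Add2,r4:7
cycle 4: CDB Add1=10; issue ADD r4<-Add1 // r0:8,r1:6,r2:Mul1,r3:Add2,r4:Add1
cycle 5: CDB Add2=1; issue MUL r4<-Mul2 // r0:8,r1:6,r2:Mul1,r3:1,r4:Mul2
cycle 6: issue SUB r4<-Add2 // r0:8,r1:6,r2:Mul1,r3:1,r4:Add2
cycle 7: CDB Mul1=42; issue MUL r4<-Mul1 // r0:8,r1:6,r2:42,r3:1,r4:Mul1
cycle 8: CDB Add1=9; issue ADD r2<-Add1 // r0:8,r1:6,r2:Add1,r3:1,r4:Mul1
cycle 9: CDB Add2=2 // r0:8,r1:6,r2:Add1,r3:1,r4:Mul1
cycle 10: - // r0:8,r1:6,r2:Add1,r3:1,r4:Mul1
cycle 11: CDB Add1=9 // r0:8,r1:6,r2:9,r3:1,r4:Mul1
cycle 12: CDB Mul2=252 // r0:8,r1:6,r2:9,r3:1,r4:Mul1
cycle 13: CDB Mul1=4 // r0:8,r1:6,r2:9,r3:1,r4:4

STATUS = VALUE 4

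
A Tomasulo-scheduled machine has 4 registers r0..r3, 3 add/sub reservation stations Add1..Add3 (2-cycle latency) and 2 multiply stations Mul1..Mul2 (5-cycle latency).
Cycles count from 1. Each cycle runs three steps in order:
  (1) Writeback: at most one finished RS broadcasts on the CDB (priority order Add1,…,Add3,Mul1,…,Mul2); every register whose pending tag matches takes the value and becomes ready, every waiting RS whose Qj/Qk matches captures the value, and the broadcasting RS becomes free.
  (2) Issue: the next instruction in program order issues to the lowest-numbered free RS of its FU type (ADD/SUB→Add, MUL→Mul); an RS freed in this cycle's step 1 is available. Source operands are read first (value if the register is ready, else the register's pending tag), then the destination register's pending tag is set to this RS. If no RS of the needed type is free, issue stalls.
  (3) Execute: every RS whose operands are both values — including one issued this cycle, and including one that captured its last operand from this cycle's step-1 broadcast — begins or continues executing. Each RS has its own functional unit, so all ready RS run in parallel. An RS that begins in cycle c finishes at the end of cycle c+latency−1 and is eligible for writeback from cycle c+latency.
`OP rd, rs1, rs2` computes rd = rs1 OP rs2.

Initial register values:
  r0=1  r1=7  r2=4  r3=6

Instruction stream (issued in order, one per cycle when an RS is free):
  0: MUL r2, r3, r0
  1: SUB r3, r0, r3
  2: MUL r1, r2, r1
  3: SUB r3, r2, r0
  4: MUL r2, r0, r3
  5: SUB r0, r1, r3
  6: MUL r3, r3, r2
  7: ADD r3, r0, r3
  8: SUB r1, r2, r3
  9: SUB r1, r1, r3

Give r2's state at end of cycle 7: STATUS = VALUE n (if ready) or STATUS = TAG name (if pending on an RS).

  c1: issue MUL r2<-Mul1  regs: r0:1,r1:7,r2:Mul1,r3:6
  c2: issue SUB r3<-Add1  regs: r0:1,r1:7,r2:Mul1,r3:Add1
  c3: issue MUL r1<-Mul2  regs: r0:1,r1:Mul2,r2:Mul1,r3:Add1
  c4: CDB Add1=-5; issue SUB r3<-Add1  regs: r0:1,r1:Mul2,r2:Mul1,r3:Add1
  c5: stall  regs: r0:1,r1:Mul2,r2:Mul1,r3:Add1
  c6: CDB Mul1=6; issue MUL r2<-Mul1  regs: r0:1,r1:Mul2,r2:Mul1,r3:Add1
  c7: issue SUB r0<-Add2  regs: r0:Add2,r1:Mul2,r2:Mul1,r3:Add1

STATUS = TAG Mul1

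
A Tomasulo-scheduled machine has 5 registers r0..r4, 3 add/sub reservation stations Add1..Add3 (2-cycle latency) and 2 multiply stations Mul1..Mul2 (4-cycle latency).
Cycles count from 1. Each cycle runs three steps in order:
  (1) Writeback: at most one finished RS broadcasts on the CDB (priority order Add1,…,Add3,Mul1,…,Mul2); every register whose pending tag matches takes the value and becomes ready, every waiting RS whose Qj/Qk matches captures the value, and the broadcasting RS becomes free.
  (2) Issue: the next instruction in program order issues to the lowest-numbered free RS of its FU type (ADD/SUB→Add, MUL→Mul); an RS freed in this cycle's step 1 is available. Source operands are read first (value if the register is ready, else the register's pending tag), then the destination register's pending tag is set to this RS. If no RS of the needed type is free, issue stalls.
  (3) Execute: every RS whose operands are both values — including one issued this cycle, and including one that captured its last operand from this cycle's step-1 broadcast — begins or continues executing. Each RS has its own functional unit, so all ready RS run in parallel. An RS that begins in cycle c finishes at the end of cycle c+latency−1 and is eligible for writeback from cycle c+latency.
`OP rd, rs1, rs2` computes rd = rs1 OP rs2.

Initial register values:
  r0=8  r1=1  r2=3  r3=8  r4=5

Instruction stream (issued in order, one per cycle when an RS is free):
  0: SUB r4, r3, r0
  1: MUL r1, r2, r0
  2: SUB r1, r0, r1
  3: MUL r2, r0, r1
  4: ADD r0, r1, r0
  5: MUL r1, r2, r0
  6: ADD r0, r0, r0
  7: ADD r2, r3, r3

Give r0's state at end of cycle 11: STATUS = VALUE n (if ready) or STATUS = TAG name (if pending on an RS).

STATUS = TAG Add3

c1: issue SUB r4<-Add1 | r0:8,r1:1,r2:3,r3:8,r4:Add1
c2: issue MUL r1<-Mul1 | r0:8,r1:Mul1,r2:3,r3:8,r4:Add1
c3: CDB Add1=0; issue SUB r1<-Add1 | r0:8,r1:Add1,r2:3,r3:8,r4:0
c4: issue MUL r2<-Mul2 | r0:8,r1:Add1,r2:Mul2,r3:8,r4:0
c5: issue ADD r0<-Add2 | r0:Add2,r1:Add1,r2:Mul2,r3:8,r4:0
c6: CDB Mul1=24; issue MUL r1<-Mul1 | r0:Add2,r1:Mul1,r2:Mul2,r3:8,r4:0
c7: issue ADD r0<-Add3 | r0:Add3,r1:Mul1,r2:Mul2,r3:8,r4:0
c8: CDB Add1=-16; issue ADD r2<-Add1 | r0:Add3,r1:Mul1,r2:Add1,r3:8,r4:0
c9: - | r0:Add3,r1:Mul1,r2:Add1,r3:8,r4:0
c10: CDB Add1=16 | r0:Add3,r1:Mul1,r2:16,r3:8,r4:0
c11: CDB Add2=-8 | r0:Add3,r1:Mul1,r2:16,r3:8,r4:0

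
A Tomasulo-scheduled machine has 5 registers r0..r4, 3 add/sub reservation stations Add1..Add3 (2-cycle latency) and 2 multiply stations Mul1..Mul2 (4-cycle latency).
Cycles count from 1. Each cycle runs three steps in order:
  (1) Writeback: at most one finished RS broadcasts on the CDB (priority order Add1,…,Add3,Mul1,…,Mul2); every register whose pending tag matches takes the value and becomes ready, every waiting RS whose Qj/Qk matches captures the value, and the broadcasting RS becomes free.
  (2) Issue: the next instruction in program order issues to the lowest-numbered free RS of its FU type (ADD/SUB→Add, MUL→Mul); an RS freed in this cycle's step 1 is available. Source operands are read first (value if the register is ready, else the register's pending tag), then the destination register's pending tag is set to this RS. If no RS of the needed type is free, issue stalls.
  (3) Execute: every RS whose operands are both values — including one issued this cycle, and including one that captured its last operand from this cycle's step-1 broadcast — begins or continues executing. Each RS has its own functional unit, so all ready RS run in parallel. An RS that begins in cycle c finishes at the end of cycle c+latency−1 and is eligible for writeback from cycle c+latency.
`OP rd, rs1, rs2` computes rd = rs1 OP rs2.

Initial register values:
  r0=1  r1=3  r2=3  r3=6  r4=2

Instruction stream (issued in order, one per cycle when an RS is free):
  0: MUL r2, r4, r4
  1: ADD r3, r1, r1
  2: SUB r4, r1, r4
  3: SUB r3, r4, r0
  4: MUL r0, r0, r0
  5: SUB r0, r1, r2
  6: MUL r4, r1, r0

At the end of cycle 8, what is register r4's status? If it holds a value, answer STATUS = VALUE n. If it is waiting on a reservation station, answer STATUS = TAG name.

STATUS = TAG Mul1

c1: issue MUL r2<-Mul1 | r0:1,r1:3,r2:Mul1,r3:6,r4:2
c2: issue ADD r3<-Add1 | r0:1,r1:3,r2:Mul1,r3:Add1,r4:2
c3: issue SUB r4<-Add2 | r0:1,r1:3,r2:Mul1,r3:Add1,r4:Add2
c4: CDB Add1=6; issue SUB r3<-Add1 | r0:1,r1:3,r2:Mul1,r3:Add1,r4:Add2
c5: CDB Add2=1; issue MUL r0<-Mul2 | r0:Mul2,r1:3,r2:Mul1,r3:Add1,r4:1
c6: CDB Mul1=4; issue SUB r0<-Add2 | r0:Add2,r1:3,r2:4,r3:Add1,r4:1
c7: CDB Add1=0; issue MUL r4<-Mul1 | r0:Add2,r1:3,r2:4,r3:0,r4:Mul1
c8: CDB Add2=-1 | r0:-1,r1:3,r2:4,r3:0,r4:Mul1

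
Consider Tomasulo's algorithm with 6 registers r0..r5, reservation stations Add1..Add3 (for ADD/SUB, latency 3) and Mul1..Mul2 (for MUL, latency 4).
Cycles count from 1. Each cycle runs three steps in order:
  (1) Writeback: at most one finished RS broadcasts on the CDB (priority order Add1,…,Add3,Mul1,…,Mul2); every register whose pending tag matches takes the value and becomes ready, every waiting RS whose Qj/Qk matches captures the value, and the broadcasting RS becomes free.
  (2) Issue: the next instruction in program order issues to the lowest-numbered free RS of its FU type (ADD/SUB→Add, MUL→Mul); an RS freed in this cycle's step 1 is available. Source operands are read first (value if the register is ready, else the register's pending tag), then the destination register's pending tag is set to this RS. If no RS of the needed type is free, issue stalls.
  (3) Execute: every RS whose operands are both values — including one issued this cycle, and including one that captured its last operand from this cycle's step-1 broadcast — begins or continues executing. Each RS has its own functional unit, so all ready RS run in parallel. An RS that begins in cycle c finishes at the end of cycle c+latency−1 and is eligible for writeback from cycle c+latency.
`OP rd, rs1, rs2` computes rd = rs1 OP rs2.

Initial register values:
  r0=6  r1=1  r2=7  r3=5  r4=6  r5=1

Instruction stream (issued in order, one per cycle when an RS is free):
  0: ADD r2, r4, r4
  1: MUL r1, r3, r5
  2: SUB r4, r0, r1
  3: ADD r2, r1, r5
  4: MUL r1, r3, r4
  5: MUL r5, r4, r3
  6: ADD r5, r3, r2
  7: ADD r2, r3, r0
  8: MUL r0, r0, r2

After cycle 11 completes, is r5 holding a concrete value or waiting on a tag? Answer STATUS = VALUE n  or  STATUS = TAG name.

c1: issue ADD r2<-Add1 | r0:6,r1:1,r2:Add1,r3:5,r4:6,r5:1
c2: issue MUL r1<-Mul1 | r0:6,r1:Mul1,r2:Add1,r3:5,r4:6,r5:1
c3: issue SUB r4<-Add2 | r0:6,r1:Mul1,r2:Add1,r3:5,r4:Add2,r5:1
c4: CDB Add1=12; issue ADD r2<-Add1 | r0:6,r1:Mul1,r2:Add1,r3:5,r4:Add2,r5:1
c5: issue MUL r1<-Mul2 | r0:6,r1:Mul2,r2:Add1,r3:5,r4:Add2,r5:1
c6: CDB Mul1=5; issue MUL r5<-Mul1 | r0:6,r1:Mul2,r2:Add1,r3:5,r4:Add2,r5:Mul1
c7: issue ADD r5<-Add3 | r0:6,r1:Mul2,r2:Add1,r3:5,r4:Add2,r5:Add3
c8: stall | r0:6,r1:Mul2,r2:Add1,r3:5,r4:Add2,r5:Add3
c9: CDB Add1=6; issue ADD r2<-Add1 | r0:6,r1:Mul2,r2:Add1,r3:5,r4:Add2,r5:Add3
c10: CDB Add2=1; stall | r0:6,r1:Mul2,r2:Add1,r3:5,r4:1,r5:Add3
c11: stall | r0:6,r1:Mul2,r2:Add1,r3:5,r4:1,r5:Add3

STATUS = TAG Add3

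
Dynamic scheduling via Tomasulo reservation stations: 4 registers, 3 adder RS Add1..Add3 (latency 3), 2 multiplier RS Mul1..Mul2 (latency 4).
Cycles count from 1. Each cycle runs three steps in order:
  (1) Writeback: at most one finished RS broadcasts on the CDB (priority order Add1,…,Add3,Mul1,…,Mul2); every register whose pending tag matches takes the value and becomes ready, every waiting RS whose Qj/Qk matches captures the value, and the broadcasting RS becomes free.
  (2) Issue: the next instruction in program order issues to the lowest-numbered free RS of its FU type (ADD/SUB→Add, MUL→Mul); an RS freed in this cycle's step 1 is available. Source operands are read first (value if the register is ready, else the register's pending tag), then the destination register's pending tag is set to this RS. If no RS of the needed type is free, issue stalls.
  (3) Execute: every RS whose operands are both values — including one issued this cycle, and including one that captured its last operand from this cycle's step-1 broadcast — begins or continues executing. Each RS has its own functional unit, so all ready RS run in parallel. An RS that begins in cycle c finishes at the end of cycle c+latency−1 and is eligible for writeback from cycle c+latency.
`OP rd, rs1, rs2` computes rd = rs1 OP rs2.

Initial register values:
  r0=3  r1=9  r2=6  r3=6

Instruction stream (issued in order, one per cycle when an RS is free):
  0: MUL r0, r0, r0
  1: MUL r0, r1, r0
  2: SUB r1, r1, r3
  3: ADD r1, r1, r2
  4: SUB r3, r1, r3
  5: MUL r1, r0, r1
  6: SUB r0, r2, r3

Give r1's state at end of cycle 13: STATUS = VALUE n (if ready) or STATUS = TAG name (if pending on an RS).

  c1: issue MUL r0<-Mul1  regs: r0:Mul1,r1:9,r2:6,r3:6
  c2: issue MUL r0<-Mul2  regs: r0:Mul2,r1:9,r2:6,r3:6
  c3: issue SUB r1<-Add1  regs: r0:Mul2,r1:Add1,r2:6,r3:6
  c4: issue ADD r1<-Add2  regs: r0:Mul2,r1:Add2,r2:6,r3:6
  c5: CDB Mul1=9; issue SUB r3<-Add3  regs: r0:Mul2,r1:Add2,r2:6,r3:Add3
  c6: CDB Add1=3; issue MUL r1<-Mul1  regs: r0:Mul2,r1:Mul1,r2:6,r3:Add3
  c7: issue SUB r0<-Add1  regs: r0:Add1,r1:Mul1,r2:6,r3:Add3
  c8: -  regs: r0:Add1,r1:Mul1,r2:6,r3:Add3
  c9: CDB Add2=9  regs: r0:Add1,r1:Mul1,r2:6,r3:Add3
  c10: CDB Mul2=81  regs: r0:Add1,r1:Mul1,r2:6,r3:Add3
  c11: -  regs: r0:Add1,r1:Mul1,r2:6,r3:Add3
  c12: CDB Add3=3  regs: r0:Add1,r1:Mul1,r2:6,r3:3
  c13: -  regs: r0:Add1,r1:Mul1,r2:6,r3:3

STATUS = TAG Mul1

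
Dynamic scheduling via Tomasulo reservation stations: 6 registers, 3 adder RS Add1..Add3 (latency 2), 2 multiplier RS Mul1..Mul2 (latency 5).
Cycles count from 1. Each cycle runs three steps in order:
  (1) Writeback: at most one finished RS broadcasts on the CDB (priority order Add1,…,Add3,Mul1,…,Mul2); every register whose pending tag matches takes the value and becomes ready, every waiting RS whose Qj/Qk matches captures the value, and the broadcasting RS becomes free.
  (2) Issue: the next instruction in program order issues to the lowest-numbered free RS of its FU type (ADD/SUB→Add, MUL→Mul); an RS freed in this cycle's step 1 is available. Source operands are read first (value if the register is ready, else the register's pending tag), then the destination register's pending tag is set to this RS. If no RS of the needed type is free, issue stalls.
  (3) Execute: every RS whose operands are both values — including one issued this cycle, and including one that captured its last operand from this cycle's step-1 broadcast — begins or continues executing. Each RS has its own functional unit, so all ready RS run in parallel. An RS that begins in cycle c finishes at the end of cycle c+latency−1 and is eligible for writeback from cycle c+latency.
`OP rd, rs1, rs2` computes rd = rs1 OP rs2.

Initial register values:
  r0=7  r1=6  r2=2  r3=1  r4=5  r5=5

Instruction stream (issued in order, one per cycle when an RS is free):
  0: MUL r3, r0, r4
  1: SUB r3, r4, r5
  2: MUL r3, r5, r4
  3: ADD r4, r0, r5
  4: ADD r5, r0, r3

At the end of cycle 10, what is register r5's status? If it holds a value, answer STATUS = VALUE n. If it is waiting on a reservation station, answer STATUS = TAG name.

STATUS = VALUE 32

c1: issue MUL r3<-Mul1 | r0:7,r1:6,r2:2,r3:Mul1,r4:5,r5:5
c2: issue SUB r3<-Add1 | r0:7,r1:6,r2:2,r3:Add1,r4:5,r5:5
c3: issue MUL r3<-Mul2 | r0:7,r1:6,r2:2,r3:Mul2,r4:5,r5:5
c4: CDB Add1=0; issue ADD r4<-Add1 | r0:7,r1:6,r2:2,r3:Mul2,r4:Add1,r5:5
c5: issue ADD r5<-Add2 | r0:7,r1:6,r2:2,r3:Mul2,r4:Add1,r5:Add2
c6: CDB Add1=12 | r0:7,r1:6,r2:2,r3:Mul2,r4:12,r5:Add2
c7: CDB Mul1=35 | r0:7,r1:6,r2:2,r3:Mul2,r4:12,r5:Add2
c8: CDB Mul2=25 | r0:7,r1:6,r2:2,r3:25,r4:12,r5:Add2
c9: - | r0:7,r1:6,r2:2,r3:25,r4:12,r5:Add2
c10: CDB Add2=32 | r0:7,r1:6,r2:2,r3:25,r4:12,r5:32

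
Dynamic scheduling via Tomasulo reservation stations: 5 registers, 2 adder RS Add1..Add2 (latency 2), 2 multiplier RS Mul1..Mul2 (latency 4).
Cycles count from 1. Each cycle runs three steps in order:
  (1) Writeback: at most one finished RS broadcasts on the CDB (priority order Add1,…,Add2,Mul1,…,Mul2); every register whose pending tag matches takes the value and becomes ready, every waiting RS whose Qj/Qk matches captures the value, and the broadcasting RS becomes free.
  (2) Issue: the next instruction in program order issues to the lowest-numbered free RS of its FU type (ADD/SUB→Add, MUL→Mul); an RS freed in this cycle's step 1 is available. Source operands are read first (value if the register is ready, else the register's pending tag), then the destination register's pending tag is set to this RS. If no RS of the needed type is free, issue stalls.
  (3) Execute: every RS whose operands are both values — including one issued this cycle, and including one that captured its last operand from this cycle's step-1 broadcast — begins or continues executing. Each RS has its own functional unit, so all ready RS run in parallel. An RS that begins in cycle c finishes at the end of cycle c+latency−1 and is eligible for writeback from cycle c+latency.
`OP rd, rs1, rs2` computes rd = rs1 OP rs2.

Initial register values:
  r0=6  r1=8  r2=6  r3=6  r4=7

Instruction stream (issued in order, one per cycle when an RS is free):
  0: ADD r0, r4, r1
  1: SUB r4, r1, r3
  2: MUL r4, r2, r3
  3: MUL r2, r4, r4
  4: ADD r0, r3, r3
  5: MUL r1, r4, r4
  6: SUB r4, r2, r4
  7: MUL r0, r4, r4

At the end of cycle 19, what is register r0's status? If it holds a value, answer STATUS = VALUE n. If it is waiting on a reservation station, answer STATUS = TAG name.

cycle 1: issue ADD r0<-Add1 // r0:Add1,r1:8,r2:6,r3:6,r4:7
cycle 2: issue SUB r4<-Add2 // r0:Add1,r1:8,r2:6,r3:6,r4:Add2
cycle 3: CDB Add1=15; issue MUL r4<-Mul1 // r0:15,r1:8,r2:6,r3:6,r4:Mul1
cycle 4: CDB Add2=2; issue MUL r2<-Mul2 // r0:15,r1:8,r2:Mul2,r3:6,r4:Mul1
cycle 5: issue ADD r0<-Add1 // r0:Add1,r1:8,r2:Mul2,r3:6,r4:Mul1
cycle 6: stall // r0:Add1,r1:8,r2:Mul2,r3:6,r4:Mul1
cycle 7: CDB Add1=12; stall // r0:12,r1:8,r2:Mul2,r3:6,r4:Mul1
cycle 8: CDB Mul1=36; issue MUL r1<-Mul1 // r0:12,r1:Mul1,r2:Mul2,r3:6,r4:36
cycle 9: issue SUB r4<-Add1 // r0:12,r1:Mul1,r2:Mul2,r3:6,r4:Add1
cycle 10: stall // r0:12,r1:Mul1,r2:Mul2,r3:6,r4:Add1
cycle 11: stall // r0:12,r1:Mul1,r2:Mul2,r3:6,r4:Add1
cycle 12: CDB Mul1=1296; issue MUL r0<-Mul1 // r0:Mul1,r1:1296,r2:Mul2,r3:6,r4:Add1
cycle 13: CDB Mul2=1296 // r0:Mul1,r1:1296,r2:1296,r3:6,r4:Add1
cycle 14: - // r0:Mul1,r1:1296,r2:1296,r3:6,r4:Add1
cycle 15: CDB Add1=1260 // r0:Mul1,r1:1296,r2:1296,r3:6,r4:1260
cycle 16: - // r0:Mul1,r1:1296,r2:1296,r3:6,r4:1260
cycle 17: - // r0:Mul1,r1:1296,r2:1296,r3:6,r4:1260
cycle 18: - // r0:Mul1,r1:1296,r2:1296,r3:6,r4:1260
cycle 19: CDB Mul1=1587600 // r0:1587600,r1:1296,r2:1296,r3:6,r4:1260

STATUS = VALUE 1587600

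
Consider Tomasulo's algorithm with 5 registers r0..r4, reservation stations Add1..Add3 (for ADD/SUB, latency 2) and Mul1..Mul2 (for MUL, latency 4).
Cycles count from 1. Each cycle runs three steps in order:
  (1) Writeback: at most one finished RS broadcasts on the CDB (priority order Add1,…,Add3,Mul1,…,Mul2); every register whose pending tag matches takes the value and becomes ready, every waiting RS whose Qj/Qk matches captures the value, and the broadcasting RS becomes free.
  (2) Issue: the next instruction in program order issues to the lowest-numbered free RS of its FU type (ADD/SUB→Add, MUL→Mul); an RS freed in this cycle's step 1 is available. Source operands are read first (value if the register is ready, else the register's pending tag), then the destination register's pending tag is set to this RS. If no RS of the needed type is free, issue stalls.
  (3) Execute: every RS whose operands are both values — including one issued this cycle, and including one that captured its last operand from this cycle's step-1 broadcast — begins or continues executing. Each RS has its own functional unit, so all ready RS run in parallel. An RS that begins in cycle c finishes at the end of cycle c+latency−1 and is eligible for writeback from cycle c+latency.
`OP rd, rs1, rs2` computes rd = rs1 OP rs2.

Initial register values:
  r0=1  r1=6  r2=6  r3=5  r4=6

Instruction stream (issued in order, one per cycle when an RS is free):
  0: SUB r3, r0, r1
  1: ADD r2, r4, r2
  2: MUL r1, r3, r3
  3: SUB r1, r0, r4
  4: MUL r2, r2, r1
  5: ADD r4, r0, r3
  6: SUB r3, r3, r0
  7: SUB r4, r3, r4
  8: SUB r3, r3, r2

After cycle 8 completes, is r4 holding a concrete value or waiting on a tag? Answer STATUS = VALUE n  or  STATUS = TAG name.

cycle 1: issue SUB r3<-Add1 // r0:1,r1:6,r2:6,r3:Add1,r4:6
cycle 2: issue ADD r2<-Add2 // r0:1,r1:6,r2:Add2,r3:Add1,r4:6
cycle 3: CDB Add1=-5; issue MUL r1<-Mul1 // r0:1,r1:Mul1,r2:Add2,r3:-5,r4:6
cycle 4: CDB Add2=12; issue SUB r1<-Add1 // r0:1,r1:Add1,r2:12,r3:-5,r4:6
cycle 5: issue MUL r2<-Mul2 // r0:1,r1:Add1,r2:Mul2,r3:-5,r4:6
cycle 6: CDB Add1=-5; issue ADD r4<-Add1 // r0:1,r1:-5,r2:Mul2,r3:-5,r4:Add1
cycle 7: CDB Mul1=25; issue SUB r3<-Add2 // r0:1,r1:-5,r2:Mul2,r3:Add2,r4:Add1
cycle 8: CDB Add1=-4; issue SUB r4<-Add1 // r0:1,r1:-5,r2:Mul2,r3:Add2,r4:Add1

STATUS = TAG Add1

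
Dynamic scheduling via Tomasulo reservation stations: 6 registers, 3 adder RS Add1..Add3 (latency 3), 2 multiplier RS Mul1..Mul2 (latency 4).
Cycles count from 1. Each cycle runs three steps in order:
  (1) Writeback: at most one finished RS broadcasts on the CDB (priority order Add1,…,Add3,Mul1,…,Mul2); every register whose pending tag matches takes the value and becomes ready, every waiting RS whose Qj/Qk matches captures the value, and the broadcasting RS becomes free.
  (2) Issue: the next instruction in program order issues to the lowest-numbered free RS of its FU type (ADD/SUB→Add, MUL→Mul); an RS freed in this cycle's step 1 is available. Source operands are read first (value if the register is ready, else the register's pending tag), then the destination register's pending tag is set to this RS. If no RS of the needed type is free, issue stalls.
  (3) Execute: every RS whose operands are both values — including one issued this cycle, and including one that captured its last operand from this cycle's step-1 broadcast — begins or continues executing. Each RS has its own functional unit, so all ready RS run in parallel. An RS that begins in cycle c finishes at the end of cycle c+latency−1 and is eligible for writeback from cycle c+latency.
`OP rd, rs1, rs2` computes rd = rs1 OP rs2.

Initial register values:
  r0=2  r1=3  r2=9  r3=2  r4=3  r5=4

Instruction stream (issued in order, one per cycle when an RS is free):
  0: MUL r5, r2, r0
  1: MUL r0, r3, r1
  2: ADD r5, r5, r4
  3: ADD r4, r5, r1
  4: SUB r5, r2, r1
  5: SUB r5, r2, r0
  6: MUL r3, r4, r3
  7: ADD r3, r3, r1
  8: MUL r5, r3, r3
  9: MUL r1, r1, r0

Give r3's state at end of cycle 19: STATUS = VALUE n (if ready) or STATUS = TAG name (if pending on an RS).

cycle 1: issue MUL r5<-Mul1 // r0:2,r1:3,r2:9,r3:2,r4:3,r5:Mul1
cycle 2: issue MUL r0<-Mul2 // r0:Mul2,r1:3,r2:9,r3:2,r4:3,r5:Mul1
cycle 3: issue ADD r5<-Add1 // r0:Mul2,r1:3,r2:9,r3:2,r4:3,r5:Add1
cycle 4: issue ADD r4<-Add2 // r0:Mul2,r1:3,r2:9,r3:2,r4:Add2,r5:Add1
cycle 5: CDB Mul1=18; issue SUB r5<-Add3 // r0:Mul2,r1:3,r2:9,r3:2,r4:Add2,r5:Add3
cycle 6: CDB Mul2=6; stall // r0:6,r1:3,r2:9,r3:2,r4:Add2,r5:Add3
cycle 7: stall // r0:6,r1:3,r2:9,r3:2,r4:Add2,r5:Add3
cycle 8: CDB Add1=21; issue SUB r5<-Add1 // r0:6,r1:3,r2:9,r3:2,r4:Add2,r5:Add1
cycle 9: CDB Add3=6; issue MUL r3<-Mul1 // r0:6,r1:3,r2:9,r3:Mul1,r4:Add2,r5:Add1
cycle 10: issue ADD r3<-Add3 // r0:6,r1:3,r2:9,r3:Add3,r4:Add2,r5:Add1
cycle 11: CDB Add1=3; issue MUL r5<-Mul2 // r0:6,r1:3,r2:9,r3:Add3,r4:Add2,r5:Mul2
cycle 12: CDB Add2=24; stall // r0:6,r1:3,r2:9,r3:Add3,r4:24,r5:Mul2
cycle 13: stall // r0:6,r1:3,r2:9,r3:Add3,r4:24,r5:Mul2
cycle 14: stall // r0:6,r1:3,r2:9,r3:Add3,r4:24,r5:Mul2
cycle 15: stall // r0:6,r1:3,r2:9,r3:Add3,r4:24,r5:Mul2
cycle 16: CDB Mul1=48; issue MUL r1<-Mul1 // r0:6,r1:Mul1,r2:9,r3:Add3,r4:24,r5:Mul2
cycle 17: - // r0:6,r1:Mul1,r2:9,r3:Add3,r4:24,r5:Mul2
cycle 18: - // r0:6,r1:Mul1,r2:9,r3:Add3,r4:24,r5:Mul2
cycle 19: CDB Add3=51 // r0:6,r1:Mul1,r2:9,r3:51,r4:24,r5:Mul2

STATUS = VALUE 51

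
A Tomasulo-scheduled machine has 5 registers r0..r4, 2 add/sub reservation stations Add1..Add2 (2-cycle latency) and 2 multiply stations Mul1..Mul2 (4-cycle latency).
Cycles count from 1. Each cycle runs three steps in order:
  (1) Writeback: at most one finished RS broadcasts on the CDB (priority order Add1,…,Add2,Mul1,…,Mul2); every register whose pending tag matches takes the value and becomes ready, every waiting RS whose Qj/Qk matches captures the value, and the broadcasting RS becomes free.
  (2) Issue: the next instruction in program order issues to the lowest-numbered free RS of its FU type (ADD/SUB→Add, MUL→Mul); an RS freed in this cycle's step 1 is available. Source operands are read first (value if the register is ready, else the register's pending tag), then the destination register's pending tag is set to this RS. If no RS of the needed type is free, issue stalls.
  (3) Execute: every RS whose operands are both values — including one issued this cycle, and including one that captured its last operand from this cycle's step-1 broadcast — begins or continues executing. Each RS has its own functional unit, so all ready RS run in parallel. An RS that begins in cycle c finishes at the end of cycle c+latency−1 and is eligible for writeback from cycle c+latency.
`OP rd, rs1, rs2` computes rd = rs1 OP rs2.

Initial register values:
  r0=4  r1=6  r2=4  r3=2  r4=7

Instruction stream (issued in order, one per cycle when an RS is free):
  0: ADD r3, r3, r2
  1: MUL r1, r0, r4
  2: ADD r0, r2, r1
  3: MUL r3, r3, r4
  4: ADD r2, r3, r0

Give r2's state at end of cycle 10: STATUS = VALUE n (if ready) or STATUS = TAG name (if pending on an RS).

cycle 1: issue ADD r3<-Add1 // r0:4,r1:6,r2:4,r3:Add1,r4:7
cycle 2: issue MUL r1<-Mul1 // r0:4,r1:Mul1,r2:4,r3:Add1,r4:7
cycle 3: CDB Add1=6; issue ADD r0<-Add1 // r0:Add1,r1:Mul1,r2:4,r3:6,r4:7
cycle 4: issue MUL r3<-Mul2 // r0:Add1,r1:Mul1,r2:4,r3:Mul2,r4:7
cycle 5: issue ADD r2<-Add2 // r0:Add1,r1:Mul1,r2:Add2,r3:Mul2,r4:7
cycle 6: CDB Mul1=28 // r0:Add1,r1:28,r2:Add2,r3:Mul2,r4:7
cycle 7: - // r0:Add1,r1:28,r2:Add2,r3:Mul2,r4:7
cycle 8: CDB Add1=32 // r0:32,r1:28,r2:Add2,r3:Mul2,r4:7
cycle 9: CDB Mul2=42 // r0:32,r1:28,r2:Add2,r3:42,r4:7
cycle 10: - // r0:32,r1:28,r2:Add2,r3:42,r4:7

STATUS = TAG Add2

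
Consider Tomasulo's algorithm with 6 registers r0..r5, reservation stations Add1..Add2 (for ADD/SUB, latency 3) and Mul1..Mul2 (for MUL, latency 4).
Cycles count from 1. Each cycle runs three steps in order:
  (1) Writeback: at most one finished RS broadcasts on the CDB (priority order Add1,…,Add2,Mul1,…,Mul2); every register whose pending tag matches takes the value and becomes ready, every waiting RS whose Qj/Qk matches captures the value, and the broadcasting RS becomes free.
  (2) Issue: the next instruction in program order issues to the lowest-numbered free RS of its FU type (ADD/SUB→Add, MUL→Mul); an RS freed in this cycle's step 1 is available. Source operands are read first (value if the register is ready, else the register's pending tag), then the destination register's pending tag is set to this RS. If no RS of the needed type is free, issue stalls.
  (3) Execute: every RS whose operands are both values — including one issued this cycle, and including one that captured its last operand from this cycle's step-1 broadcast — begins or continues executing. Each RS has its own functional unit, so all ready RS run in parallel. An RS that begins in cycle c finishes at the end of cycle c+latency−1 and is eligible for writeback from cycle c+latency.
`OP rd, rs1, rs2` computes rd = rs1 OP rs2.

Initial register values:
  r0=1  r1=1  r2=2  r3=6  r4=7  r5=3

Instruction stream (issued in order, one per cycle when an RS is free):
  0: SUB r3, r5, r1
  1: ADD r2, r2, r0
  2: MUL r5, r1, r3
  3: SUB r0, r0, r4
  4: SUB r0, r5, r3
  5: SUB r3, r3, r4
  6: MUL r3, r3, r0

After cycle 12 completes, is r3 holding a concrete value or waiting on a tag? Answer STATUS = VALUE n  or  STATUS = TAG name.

STATUS = TAG Mul1

  c1: issue SUB r3<-Add1  regs: r0:1,r1:1,r2:2,r3:Add1,r4:7,r5:3
  c2: issue ADD r2<-Add2  regs: r0:1,r1:1,r2:Add2,r3:Add1,r4:7,r5:3
  c3: issue MUL r5<-Mul1  regs: r0:1,r1:1,r2:Add2,r3:Add1,r4:7,r5:Mul1
  c4: CDB Add1=2; issue SUB r0<-Add1  regs: r0:Add1,r1:1,r2:Add2,r3:2,r4:7,r5:Mul1
  c5: CDB Add2=3; issue SUB r0<-Add2  regs: r0:Add2,r1:1,r2:3,r3:2,r4:7,r5:Mul1
  c6: stall  regs: r0:Add2,r1:1,r2:3,r3:2,r4:7,r5:Mul1
  c7: CDB Add1=-6; issue SUB r3<-Add1  regs: r0:Add2,r1:1,r2:3,r3:Add1,r4:7,r5:Mul1
  c8: CDB Mul1=2; issue MUL r3<-Mul1  regs: r0:Add2,r1:1,r2:3,r3:Mul1,r4:7,r5:2
  c9: -  regs: r0:Add2,r1:1,r2:3,r3:Mul1,r4:7,r5:2
  c10: CDB Add1=-5  regs: r0:Add2,r1:1,r2:3,r3:Mul1,r4:7,r5:2
  c11: CDB Add2=0  regs: r0:0,r1:1,r2:3,r3:Mul1,r4:7,r5:2
  c12: -  regs: r0:0,r1:1,r2:3,r3:Mul1,r4:7,r5:2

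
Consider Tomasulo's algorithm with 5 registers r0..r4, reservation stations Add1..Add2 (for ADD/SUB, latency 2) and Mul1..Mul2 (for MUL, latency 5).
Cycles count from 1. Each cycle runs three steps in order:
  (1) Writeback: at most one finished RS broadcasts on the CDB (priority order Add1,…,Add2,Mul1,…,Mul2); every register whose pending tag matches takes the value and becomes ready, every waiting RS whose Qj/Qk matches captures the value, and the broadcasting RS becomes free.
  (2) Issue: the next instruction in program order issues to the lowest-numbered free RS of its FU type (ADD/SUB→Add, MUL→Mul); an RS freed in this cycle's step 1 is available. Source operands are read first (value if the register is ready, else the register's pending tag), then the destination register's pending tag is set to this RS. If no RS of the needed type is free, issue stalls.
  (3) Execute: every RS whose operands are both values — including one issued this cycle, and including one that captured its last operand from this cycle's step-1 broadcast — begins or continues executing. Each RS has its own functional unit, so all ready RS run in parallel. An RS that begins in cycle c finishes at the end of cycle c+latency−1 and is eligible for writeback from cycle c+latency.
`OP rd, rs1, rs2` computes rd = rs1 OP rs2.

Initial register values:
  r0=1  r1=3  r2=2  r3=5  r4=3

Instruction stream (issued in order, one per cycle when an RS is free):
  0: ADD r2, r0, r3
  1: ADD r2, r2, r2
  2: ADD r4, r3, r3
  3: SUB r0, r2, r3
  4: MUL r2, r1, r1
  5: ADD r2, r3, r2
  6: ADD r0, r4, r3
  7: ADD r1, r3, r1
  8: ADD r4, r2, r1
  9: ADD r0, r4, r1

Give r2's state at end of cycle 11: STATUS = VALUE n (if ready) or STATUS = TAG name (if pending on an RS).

STATUS = TAG Add2

c1: issue ADD r2<-Add1 | r0:1,r1:3,r2:Add1,r3:5,r4:3
c2: issue ADD r2<-Add2 | r0:1,r1:3,r2:Add2,r3:5,r4:3
c3: CDB Add1=6; issue ADD r4<-Add1 | r0:1,r1:3,r2:Add2,r3:5,r4:Add1
c4: stall | r0:1,r1:3,r2:Add2,r3:5,r4:Add1
c5: CDB Add1=10; issue SUB r0<-Add1 | r0:Add1,r1:3,r2:Add2,r3:5,r4:10
c6: CDB Add2=12; issue MUL r2<-Mul1 | r0:Add1,r1:3,r2:Mul1,r3:5,r4:10
c7: issue ADD r2<-Add2 | r0:Add1,r1:3,r2:Add2,r3:5,r4:10
c8: CDB Add1=7; issue ADD r0<-Add1 | r0:Add1,r1:3,r2:Add2,r3:5,r4:10
c9: stall | r0:Add1,r1:3,r2:Add2,r3:5,r4:10
c10: CDB Add1=15; issue ADD r1<-Add1 | r0:15,r1:Add1,r2:Add2,r3:5,r4:10
c11: CDB Mul1=9; stall | r0:15,r1:Add1,r2:Add2,r3:5,r4:10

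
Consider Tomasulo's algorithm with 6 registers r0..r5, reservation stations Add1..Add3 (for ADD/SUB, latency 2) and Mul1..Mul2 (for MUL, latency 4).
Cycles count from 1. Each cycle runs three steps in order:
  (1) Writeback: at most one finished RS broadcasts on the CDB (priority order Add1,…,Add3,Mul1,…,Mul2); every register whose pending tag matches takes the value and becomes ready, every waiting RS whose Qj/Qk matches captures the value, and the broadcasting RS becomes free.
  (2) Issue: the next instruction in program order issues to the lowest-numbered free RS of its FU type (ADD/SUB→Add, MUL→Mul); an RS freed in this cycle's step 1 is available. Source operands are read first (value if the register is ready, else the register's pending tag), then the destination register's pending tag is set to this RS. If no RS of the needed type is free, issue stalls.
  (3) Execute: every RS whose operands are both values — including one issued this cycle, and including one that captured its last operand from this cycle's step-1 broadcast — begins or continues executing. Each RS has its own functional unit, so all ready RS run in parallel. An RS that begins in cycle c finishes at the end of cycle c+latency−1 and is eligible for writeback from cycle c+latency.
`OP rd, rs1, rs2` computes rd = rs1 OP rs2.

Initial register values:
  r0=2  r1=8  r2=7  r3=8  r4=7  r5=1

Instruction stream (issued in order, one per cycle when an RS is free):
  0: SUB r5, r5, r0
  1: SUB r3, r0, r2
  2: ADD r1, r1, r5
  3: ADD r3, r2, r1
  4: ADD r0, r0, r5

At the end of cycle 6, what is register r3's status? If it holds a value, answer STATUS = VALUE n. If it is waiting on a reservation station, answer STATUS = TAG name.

STATUS = TAG Add2

cycle 1: issue SUB r5<-Add1 // r0:2,r1:8,r2:7,r3:8,r4:7,r5:Add1
cycle 2: issue SUB r3<-Add2 // r0:2,r1:8,r2:7,r3:Add2,r4:7,r5:Add1
cycle 3: CDB Add1=-1; issue ADD r1<-Add1 // r0:2,r1:Add1,r2:7,r3:Add2,r4:7,r5:-1
cycle 4: CDB Add2=-5; issue ADD r3<-Add2 // r0:2,r1:Add1,r2:7,r3:Add2,r4:7,r5:-1
cycle 5: CDB Add1=7; issue ADD r0<-Add1 // r0:Add1,r1:7,r2:7,r3:Add2,r4:7,r5:-1
cycle 6: - // r0:Add1,r1:7,r2:7,r3:Add2,r4:7,r5:-1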